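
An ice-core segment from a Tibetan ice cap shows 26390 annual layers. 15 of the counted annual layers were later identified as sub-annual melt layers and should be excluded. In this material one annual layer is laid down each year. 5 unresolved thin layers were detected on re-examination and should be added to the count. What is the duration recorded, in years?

Adjusted count: 26390 − 15 + 5 = 26380 annual layers.
At one annual layer per year, that is 26380 years.

26380 years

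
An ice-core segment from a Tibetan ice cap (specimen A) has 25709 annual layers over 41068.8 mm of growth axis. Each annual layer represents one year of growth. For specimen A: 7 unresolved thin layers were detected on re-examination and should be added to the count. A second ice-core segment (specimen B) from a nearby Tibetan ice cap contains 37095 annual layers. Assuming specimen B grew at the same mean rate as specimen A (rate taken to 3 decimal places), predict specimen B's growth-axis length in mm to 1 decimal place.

Specimen A: true annual layer count = 25709 + 7 = 25716.
A: Mean rate = 41068.8 mm / 25716 years ≈ 1.597 mm/year.
For B, 1.597 mm/year × 37095 years = 59240.7 mm.

59240.7 mm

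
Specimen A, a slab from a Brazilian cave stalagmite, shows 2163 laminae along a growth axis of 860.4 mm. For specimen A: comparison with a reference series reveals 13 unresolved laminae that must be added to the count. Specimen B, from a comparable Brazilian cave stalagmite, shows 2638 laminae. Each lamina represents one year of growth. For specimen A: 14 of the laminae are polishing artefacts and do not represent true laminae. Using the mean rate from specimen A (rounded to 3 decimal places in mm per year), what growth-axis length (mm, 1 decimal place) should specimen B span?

Specimen A: true lamina count = 2163 − 14 + 13 = 2162.
A: 860.4 mm over 2162 years gives 860.4 / 2162 ≈ 0.398 mm per year.
Length of B = 0.398 × 2638 = 1049.9 mm.

1049.9 mm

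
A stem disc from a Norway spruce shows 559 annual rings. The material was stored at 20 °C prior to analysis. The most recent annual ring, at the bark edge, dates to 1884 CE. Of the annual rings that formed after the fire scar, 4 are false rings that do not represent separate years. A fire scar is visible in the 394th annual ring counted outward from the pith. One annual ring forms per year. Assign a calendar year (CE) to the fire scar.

559 − 394 = 165 annual rings lie beyond the fire scar toward the bark edge.
Removing the 4 false annual rings leaves 165 − 4 = 161 true annual rings beyond the fire scar.
1884 − 161 = 1723 CE.

1723 CE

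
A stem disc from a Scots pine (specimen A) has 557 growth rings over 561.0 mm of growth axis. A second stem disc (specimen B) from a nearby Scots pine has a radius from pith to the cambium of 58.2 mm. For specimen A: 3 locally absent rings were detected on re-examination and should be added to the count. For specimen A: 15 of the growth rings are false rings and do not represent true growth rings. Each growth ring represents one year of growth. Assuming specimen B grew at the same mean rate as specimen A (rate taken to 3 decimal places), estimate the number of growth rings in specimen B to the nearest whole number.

57 growth rings

Specimen A: adjusted count: 557 − 15 + 3 = 545 growth rings.
A: 561.0 mm over 545 years gives 561.0 / 545 ≈ 1.029 mm/year.
For B, 58.2 / 1.029 = 56.56 years ≈ 57 growth rings.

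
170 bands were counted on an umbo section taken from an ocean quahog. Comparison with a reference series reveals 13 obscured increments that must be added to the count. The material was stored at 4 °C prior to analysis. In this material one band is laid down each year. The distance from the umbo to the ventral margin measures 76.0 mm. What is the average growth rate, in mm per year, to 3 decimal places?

After corrections the count is 170 + 13 = 183 bands.
76.0 mm over 183 years gives 76.0 / 183 ≈ 0.415 mm per year.

0.415 mm per year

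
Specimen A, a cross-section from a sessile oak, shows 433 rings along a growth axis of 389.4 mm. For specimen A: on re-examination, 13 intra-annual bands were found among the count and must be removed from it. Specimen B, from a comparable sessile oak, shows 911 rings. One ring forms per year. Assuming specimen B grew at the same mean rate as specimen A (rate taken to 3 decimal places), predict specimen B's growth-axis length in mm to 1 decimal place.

844.5 mm

Specimen A: after corrections the count is 433 − 13 = 420 rings.
A: Extension rate ≈ 389.4 / 420 = 0.927 mm/yr.
Length of B = 0.927 × 911 = 844.5 mm.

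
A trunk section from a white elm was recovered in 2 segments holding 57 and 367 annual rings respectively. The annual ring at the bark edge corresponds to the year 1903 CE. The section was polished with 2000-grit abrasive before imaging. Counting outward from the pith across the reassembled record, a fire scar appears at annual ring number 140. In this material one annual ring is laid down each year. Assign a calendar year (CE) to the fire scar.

Total annual rings = 57 + 367 = 424.
424 − 140 = 284 annual rings lie beyond the fire scar toward the bark edge.
The annual ring at the bark edge is 1903 CE, so the fire scar dates to 1903 − 284 = 1619 CE.

1619 CE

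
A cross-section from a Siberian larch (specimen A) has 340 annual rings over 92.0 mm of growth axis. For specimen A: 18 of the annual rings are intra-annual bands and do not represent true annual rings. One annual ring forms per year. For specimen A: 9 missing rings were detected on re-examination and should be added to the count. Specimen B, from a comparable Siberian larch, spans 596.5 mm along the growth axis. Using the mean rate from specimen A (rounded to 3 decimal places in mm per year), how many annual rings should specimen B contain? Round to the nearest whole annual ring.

2146 annual rings

Specimen A: adjusted count: 340 − 18 + 9 = 331 annual rings.
A: Mean rate = 92.0 mm / 331 years ≈ 0.278 mm/year.
B spans 596.5 / 0.278 = 2145.68 years ≈ 2146 annual rings.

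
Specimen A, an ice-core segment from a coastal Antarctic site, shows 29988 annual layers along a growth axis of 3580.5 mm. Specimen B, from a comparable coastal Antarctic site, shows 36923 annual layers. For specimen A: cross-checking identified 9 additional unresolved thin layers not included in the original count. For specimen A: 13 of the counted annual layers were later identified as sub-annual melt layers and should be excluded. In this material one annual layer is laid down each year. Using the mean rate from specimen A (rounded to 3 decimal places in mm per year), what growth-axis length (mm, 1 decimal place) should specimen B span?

4393.8 mm

Specimen A: correcting the raw count gives 29988 − 13 + 9 = 29984 true annual layers.
A: Extension rate ≈ 3580.5 / 29984 = 0.119 mm per year.
Length of B = 0.119 × 36923 = 4393.8 mm.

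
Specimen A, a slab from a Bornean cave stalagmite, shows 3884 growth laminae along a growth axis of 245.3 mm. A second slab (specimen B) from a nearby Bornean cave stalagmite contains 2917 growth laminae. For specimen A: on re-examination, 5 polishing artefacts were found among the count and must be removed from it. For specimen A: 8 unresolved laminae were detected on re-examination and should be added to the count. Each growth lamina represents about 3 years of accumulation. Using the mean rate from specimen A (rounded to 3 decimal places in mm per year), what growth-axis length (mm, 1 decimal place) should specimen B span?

183.8 mm

Specimen A: correcting the raw count gives 3884 − 5 + 8 = 3887 true growth laminae.
Specimen A: multiplying by 3 years per growth lamina: 3887 × 3 = 11661 years.
A: 245.3 mm over 11661 years gives 245.3 / 11661 ≈ 0.021 mm/year.
Specimen B: at 3 years per growth lamina, 2917 × 3 = 8751 years. B's length ≈ 0.021 × 8751 = 183.8 mm.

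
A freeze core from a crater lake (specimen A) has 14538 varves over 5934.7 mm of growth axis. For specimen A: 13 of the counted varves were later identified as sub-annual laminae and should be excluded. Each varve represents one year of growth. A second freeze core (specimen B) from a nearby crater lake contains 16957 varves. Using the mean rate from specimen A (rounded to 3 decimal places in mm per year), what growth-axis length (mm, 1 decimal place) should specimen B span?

6935.4 mm

Specimen A: adjusted count: 14538 − 13 = 14525 varves.
A: Extension rate ≈ 5934.7 / 14525 = 0.409 mm/yr.
Length of B = 0.409 × 16957 = 6935.4 mm.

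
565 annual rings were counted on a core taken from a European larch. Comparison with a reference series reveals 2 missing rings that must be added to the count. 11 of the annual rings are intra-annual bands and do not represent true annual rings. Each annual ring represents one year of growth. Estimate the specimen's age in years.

556 yr

After corrections the count is 565 − 11 + 2 = 556 annual rings.
With a one-to-one annual ring periodicity this is 556 years.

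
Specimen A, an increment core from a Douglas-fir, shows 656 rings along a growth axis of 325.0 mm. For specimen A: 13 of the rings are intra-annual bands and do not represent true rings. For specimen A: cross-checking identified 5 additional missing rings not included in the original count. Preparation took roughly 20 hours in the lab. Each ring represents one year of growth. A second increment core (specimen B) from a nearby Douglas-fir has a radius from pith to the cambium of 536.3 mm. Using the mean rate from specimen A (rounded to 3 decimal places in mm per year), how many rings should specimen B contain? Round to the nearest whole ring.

Specimen A: adjusted count: 656 − 13 + 5 = 648 rings.
A: Mean rate = 325.0 mm / 648 years ≈ 0.502 mm/yr.
For B, 536.3 / 0.502 = 1068.33 years ≈ 1068 rings.

1068 rings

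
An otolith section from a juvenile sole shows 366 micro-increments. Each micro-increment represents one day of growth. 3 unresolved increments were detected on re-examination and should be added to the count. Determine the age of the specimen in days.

369 days

After corrections the count is 366 + 3 = 369 micro-increments.
One micro-increment per day makes the duration 369 days.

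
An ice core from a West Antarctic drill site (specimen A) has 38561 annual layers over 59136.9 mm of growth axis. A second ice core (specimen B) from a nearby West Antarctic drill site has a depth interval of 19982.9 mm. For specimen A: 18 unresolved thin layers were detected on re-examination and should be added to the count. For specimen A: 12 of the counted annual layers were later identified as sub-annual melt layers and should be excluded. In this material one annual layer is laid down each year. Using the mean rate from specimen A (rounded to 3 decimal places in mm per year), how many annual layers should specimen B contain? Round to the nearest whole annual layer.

Specimen A: adjusted count: 38561 − 12 + 18 = 38567 annual layers.
A: 59136.9 mm over 38567 years gives 59136.9 / 38567 ≈ 1.533 mm/year.
For B, 19982.9 / 1.533 = 13035.16 years ≈ 13035 annual layers.

13035 annual layers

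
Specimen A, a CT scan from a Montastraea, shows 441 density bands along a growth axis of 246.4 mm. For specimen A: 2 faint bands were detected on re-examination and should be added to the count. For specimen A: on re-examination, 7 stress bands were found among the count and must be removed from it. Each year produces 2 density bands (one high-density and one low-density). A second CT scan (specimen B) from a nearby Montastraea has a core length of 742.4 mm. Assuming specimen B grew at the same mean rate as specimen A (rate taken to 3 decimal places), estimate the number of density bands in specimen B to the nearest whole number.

1314 density bands

Specimen A: correcting the raw count gives 441 − 7 + 2 = 436 true density bands.
Specimen A: with 2 density bands per year, 436 / 2 = 218 years.
A: 246.4 mm over 218 years gives 246.4 / 218 ≈ 1.130 mm/year.
For B, 742.4 / 1.130 = 656.99 years; at 2 density bands per year that is 656.99 × 2 ≈ 1314 density bands.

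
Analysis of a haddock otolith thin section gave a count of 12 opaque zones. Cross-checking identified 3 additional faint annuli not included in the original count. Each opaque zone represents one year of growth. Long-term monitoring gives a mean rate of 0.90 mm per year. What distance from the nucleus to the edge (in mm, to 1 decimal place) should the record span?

True opaque zone count = 12 + 3 = 15.
Predicted length = 0.90 mm/year × 15 years = 13.5 mm.

13.5 mm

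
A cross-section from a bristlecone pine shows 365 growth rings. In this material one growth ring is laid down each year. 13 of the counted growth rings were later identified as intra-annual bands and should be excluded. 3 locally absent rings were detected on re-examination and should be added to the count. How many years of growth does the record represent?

355 years

After corrections the count is 365 − 13 + 3 = 355 growth rings.
At one growth ring per year, that is 355 years.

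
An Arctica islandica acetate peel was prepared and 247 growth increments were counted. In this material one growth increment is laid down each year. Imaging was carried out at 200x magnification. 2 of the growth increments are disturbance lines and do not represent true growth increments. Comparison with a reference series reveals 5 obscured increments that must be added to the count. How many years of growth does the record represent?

250 years

Correcting the raw count gives 247 − 2 + 5 = 250 true growth increments.
At one growth increment per year, that is 250 years.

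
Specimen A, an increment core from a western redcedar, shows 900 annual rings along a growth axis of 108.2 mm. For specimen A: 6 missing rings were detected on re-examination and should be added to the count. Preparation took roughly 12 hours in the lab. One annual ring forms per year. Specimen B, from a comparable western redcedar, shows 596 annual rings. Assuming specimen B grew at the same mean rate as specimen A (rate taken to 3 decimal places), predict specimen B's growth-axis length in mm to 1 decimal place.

Specimen A: true annual ring count = 900 + 6 = 906.
A: 108.2 mm over 906 years gives 108.2 / 906 ≈ 0.119 mm/year.
Length of B = 0.119 × 596 = 70.9 mm.

70.9 mm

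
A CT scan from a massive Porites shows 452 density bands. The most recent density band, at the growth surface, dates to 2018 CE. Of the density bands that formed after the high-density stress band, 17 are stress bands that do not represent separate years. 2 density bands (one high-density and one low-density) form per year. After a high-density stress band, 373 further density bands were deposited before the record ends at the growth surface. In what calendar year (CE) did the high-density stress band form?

1840 CE

There are 373 density bands younger than the high-density stress band.
Excluding 17 false density bands: 373 − 17 = 356.
356 density bands at 2 per year is 356 / 2 = 178 years.
The density band at the growth surface is 2018 CE, so the high-density stress band dates to 2018 − 178 = 1840 CE.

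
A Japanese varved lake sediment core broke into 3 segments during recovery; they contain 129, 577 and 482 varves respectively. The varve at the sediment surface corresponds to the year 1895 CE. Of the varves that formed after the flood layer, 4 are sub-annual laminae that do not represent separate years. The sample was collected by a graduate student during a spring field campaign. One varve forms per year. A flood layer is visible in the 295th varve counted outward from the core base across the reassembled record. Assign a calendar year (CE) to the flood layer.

1006 CE

Total varves = 129 + 577 + 482 = 1188.
1188 − 295 = 893 varves lie beyond the flood layer toward the sediment surface.
Excluding 4 false varves: 893 − 4 = 889.
The varve at the sediment surface is 1895 CE, so the flood layer dates to 1895 − 889 = 1006 CE.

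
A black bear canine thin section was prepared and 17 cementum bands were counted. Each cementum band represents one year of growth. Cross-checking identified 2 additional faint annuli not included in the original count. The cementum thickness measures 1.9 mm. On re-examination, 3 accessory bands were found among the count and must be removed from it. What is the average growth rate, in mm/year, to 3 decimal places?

Correcting the raw count gives 17 − 3 + 2 = 16 true cementum bands.
Mean rate = 1.9 mm / 16 years ≈ 0.119 mm/year.

0.119 mm/year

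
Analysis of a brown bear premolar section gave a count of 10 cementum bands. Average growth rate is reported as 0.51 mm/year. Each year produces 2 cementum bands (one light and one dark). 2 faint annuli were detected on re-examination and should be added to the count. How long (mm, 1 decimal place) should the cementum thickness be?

3.1 mm

After corrections the count is 10 + 2 = 12 cementum bands.
Dividing by 2 cementum bands per year: 12 / 2 = 6 years.
Length ≈ 0.51 × 6 = 3.1 mm.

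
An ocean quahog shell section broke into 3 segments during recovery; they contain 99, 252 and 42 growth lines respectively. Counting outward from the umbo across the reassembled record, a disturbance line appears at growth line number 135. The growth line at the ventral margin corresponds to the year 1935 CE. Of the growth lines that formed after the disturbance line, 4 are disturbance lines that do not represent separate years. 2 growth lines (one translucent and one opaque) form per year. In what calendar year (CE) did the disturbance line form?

1808 CE

Total growth lines = 99 + 252 + 42 = 393.
393 − 135 = 258 growth lines lie beyond the disturbance line toward the ventral margin.
Excluding 4 false growth lines: 258 − 4 = 254.
Dividing by 2 growth lines per year: 254 / 2 = 127 years.
1935 − 127 = 1808 CE.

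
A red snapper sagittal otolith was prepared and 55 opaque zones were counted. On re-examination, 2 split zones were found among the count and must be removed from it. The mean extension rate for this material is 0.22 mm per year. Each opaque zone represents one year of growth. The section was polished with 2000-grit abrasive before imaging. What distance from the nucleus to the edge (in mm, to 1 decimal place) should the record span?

11.7 mm

True opaque zone count = 55 − 2 = 53.
Predicted length = 0.22 mm/year × 53 years = 11.7 mm.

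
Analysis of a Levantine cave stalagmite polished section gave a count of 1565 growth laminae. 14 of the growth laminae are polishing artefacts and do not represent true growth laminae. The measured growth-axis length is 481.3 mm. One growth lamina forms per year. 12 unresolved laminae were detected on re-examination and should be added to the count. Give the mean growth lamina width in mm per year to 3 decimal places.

After corrections the count is 1565 − 14 + 12 = 1563 growth laminae.
Mean rate = 481.3 mm / 1563 years ≈ 0.308 mm per year.

0.308 mm per year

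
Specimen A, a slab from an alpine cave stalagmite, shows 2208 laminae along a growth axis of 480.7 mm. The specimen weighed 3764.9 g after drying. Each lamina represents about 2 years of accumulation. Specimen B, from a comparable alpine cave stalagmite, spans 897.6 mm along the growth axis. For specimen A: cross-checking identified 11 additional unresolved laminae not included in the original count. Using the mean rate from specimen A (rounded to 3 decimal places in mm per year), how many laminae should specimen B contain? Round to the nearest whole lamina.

4156 laminae

Specimen A: adjusted count: 2208 + 11 = 2219 laminae.
Specimen A: at 2 years per lamina, 2219 × 2 = 4438 years.
A: 480.7 mm over 4438 years gives 480.7 / 4438 ≈ 0.108 mm/yr.
For B, 897.6 / 0.108 = 8311.11 years; at 2 years per lamina that is 8311.11 / 2 ≈ 4156 laminae.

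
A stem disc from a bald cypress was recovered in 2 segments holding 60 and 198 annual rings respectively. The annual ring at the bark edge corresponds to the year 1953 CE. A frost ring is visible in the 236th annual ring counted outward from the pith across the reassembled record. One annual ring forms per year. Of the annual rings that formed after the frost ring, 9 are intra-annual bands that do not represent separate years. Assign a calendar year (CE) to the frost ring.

1940 CE

Total annual rings = 60 + 198 = 258.
The frost ring sits at annual ring 236 from the pith, so 258 − 236 = 22 annual rings formed after it.
Removing the 9 false annual rings leaves 22 − 9 = 13 true annual rings beyond the frost ring.
Counting back 13 years from 1953 CE places the frost ring in 1953 − 13 = 1940 CE.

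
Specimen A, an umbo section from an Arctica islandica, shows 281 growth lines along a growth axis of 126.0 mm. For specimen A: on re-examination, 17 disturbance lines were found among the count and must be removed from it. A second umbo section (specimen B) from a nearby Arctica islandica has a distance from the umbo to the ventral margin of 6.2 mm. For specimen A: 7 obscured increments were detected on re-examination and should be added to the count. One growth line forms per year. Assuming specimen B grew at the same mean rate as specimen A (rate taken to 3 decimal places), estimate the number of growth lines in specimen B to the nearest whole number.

Specimen A: true growth line count = 281 − 17 + 7 = 271.
A: Extension rate ≈ 126.0 / 271 = 0.465 mm per year.
For B, 6.2 / 0.465 = 13.33 years ≈ 13 growth lines.

13 growth lines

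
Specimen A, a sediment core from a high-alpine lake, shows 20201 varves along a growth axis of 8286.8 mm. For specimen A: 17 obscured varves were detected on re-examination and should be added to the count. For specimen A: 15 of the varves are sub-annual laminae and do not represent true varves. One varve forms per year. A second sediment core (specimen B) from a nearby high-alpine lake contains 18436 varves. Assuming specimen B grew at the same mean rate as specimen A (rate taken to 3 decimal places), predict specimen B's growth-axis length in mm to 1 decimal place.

7558.8 mm

Specimen A: correcting the raw count gives 20201 − 15 + 17 = 20203 true varves.
A: Extension rate ≈ 8286.8 / 20203 = 0.410 mm/yr.
Length of B = 0.410 × 18436 = 7558.8 mm.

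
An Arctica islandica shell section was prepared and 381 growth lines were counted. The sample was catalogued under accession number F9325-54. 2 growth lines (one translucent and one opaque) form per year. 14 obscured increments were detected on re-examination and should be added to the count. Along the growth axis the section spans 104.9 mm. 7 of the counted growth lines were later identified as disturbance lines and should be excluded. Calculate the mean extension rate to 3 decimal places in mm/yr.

0.541 mm/yr

After corrections the count is 381 − 7 + 14 = 388 growth lines.
388 growth lines at 2 per year is 388 / 2 = 194 years.
104.9 mm over 194 years gives 104.9 / 194 ≈ 0.541 mm/yr.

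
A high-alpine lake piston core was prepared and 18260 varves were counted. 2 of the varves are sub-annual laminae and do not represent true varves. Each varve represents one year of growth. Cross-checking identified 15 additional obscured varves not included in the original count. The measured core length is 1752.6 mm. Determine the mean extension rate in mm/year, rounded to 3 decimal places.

0.096 mm/year

After corrections the count is 18260 − 2 + 15 = 18273 varves.
Mean rate = 1752.6 mm / 18273 years ≈ 0.096 mm/year.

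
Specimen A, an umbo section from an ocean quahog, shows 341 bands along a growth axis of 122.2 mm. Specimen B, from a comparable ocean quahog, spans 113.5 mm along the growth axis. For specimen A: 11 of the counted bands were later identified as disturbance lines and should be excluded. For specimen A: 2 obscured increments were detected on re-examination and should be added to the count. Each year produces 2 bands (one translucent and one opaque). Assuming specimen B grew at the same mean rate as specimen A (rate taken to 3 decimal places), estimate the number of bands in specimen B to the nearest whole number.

Specimen A: after corrections the count is 341 − 11 + 2 = 332 bands.
Specimen A: 332 bands at 2 per year is 332 / 2 = 166 years.
A: 122.2 mm over 166 years gives 122.2 / 166 ≈ 0.736 mm per year.
B spans 113.5 / 0.736 = 154.21 years; at 2 bands per year that is 154.21 × 2 ≈ 308 bands.

308 bands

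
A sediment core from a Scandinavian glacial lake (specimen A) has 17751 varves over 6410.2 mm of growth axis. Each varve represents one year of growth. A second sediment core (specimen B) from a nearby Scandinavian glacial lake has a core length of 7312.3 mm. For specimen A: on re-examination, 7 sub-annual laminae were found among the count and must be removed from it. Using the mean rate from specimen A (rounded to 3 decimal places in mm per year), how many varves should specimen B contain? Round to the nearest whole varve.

20256 varves

Specimen A: correcting the raw count gives 17751 − 7 = 17744 true varves.
A: Mean rate = 6410.2 mm / 17744 years ≈ 0.361 mm per year.
For B, 7312.3 / 0.361 = 20255.68 years ≈ 20256 varves.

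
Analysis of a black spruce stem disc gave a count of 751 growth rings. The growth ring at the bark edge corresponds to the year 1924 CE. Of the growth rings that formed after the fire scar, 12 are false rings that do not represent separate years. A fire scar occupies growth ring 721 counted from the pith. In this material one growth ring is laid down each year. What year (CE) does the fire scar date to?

1906 CE

751 − 721 = 30 growth rings lie beyond the fire scar toward the bark edge.
Removing the 12 false growth rings leaves 30 − 12 = 18 true growth rings beyond the fire scar.
Counting back 18 years from 1924 CE places the fire scar in 1924 − 18 = 1906 CE.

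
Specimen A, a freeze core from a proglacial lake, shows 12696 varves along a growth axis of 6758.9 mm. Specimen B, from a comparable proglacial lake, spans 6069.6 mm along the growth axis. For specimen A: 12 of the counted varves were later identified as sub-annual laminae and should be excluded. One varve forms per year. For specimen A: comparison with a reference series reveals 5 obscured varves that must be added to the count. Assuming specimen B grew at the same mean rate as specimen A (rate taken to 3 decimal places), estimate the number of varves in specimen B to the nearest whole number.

11388 varves

Specimen A: adjusted count: 12696 − 12 + 5 = 12689 varves.
A: 6758.9 mm over 12689 years gives 6758.9 / 12689 ≈ 0.533 mm/year.
For B, 6069.6 / 0.533 = 11387.62 years ≈ 11388 varves.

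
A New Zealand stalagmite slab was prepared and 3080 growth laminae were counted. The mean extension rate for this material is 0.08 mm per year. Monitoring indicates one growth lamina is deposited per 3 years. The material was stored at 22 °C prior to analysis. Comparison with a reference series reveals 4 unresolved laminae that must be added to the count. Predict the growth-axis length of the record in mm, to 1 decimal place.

After corrections the count is 3080 + 4 = 3084 growth laminae.
3084 growth laminae at 3 years each span 3084 × 3 = 9252 years.
Length ≈ 0.08 × 9252 = 740.2 mm.

740.2 mm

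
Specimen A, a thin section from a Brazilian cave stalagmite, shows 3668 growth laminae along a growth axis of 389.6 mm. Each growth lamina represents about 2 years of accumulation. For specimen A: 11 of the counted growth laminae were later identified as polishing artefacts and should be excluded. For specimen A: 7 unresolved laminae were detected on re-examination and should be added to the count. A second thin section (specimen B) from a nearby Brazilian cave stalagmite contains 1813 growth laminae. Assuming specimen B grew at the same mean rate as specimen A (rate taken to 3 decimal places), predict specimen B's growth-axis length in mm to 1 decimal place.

Specimen A: after corrections the count is 3668 − 11 + 7 = 3664 growth laminae.
Specimen A: at 2 years per growth lamina, 3664 × 2 = 7328 years.
A: Extension rate ≈ 389.6 / 7328 = 0.053 mm per year.
Specimen B: multiplying by 2 years per growth lamina: 1813 × 2 = 3626 years. B's length ≈ 0.053 × 3626 = 192.2 mm.

192.2 mm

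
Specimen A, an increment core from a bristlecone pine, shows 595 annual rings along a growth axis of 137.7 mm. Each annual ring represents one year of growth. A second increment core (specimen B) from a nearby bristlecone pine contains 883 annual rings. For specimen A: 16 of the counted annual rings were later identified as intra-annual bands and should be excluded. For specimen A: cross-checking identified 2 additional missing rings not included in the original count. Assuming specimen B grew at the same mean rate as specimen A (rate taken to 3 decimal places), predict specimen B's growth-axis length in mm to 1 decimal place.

209.3 mm

Specimen A: true annual ring count = 595 − 16 + 2 = 581.
A: Mean rate = 137.7 mm / 581 years ≈ 0.237 mm per year.
B's length ≈ 0.237 × 883 = 209.3 mm.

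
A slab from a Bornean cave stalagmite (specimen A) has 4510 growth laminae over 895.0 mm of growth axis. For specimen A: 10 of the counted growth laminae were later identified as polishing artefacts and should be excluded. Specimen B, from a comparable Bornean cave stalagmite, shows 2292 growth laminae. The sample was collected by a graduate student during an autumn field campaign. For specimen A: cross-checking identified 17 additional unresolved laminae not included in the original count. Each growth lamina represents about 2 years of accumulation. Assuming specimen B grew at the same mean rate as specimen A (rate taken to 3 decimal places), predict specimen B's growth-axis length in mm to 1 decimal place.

453.8 mm

Specimen A: correcting the raw count gives 4510 − 10 + 17 = 4517 true growth laminae.
Specimen A: 4517 growth laminae at 2 years each span 4517 × 2 = 9034 years.
A: 895.0 mm over 9034 years gives 895.0 / 9034 ≈ 0.099 mm/yr.
Specimen B: multiplying by 2 years per growth lamina: 2292 × 2 = 4584 years. For B, 0.099 mm/year × 4584 years = 453.8 mm.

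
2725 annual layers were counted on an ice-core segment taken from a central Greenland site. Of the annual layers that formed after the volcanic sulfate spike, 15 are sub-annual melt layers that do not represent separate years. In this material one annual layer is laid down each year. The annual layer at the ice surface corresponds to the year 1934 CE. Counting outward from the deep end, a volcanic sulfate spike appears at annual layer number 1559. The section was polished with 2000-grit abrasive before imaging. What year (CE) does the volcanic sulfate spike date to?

2725 − 1559 = 1166 annual layers lie beyond the volcanic sulfate spike toward the ice surface.
1166 − 15 false = 1151 true annual layers after the volcanic sulfate spike.
Counting back 1151 years from 1934 CE places the volcanic sulfate spike in 1934 − 1151 = 783 CE.

783 CE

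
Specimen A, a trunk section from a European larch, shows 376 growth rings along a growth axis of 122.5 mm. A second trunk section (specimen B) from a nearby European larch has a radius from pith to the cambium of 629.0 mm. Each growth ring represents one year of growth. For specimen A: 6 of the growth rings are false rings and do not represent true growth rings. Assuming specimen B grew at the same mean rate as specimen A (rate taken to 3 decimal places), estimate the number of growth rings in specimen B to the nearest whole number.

Specimen A: after corrections the count is 376 − 6 = 370 growth rings.
A: Mean rate = 122.5 mm / 370 years ≈ 0.331 mm/yr.
B spans 629.0 / 0.331 = 1900.30 years ≈ 1900 growth rings.

1900 growth rings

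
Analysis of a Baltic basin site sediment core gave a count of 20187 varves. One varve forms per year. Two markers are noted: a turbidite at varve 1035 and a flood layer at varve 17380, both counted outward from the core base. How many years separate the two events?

17380 − 1035 = 16345 varves lie between the two events.
That is 16345 years at one varve per year.

16345 years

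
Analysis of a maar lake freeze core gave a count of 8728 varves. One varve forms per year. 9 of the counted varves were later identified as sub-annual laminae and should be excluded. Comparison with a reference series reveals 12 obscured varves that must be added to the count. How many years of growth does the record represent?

8731 yr

Correcting the raw count gives 8728 − 9 + 12 = 8731 true varves.
At one varve per year, that is 8731 years.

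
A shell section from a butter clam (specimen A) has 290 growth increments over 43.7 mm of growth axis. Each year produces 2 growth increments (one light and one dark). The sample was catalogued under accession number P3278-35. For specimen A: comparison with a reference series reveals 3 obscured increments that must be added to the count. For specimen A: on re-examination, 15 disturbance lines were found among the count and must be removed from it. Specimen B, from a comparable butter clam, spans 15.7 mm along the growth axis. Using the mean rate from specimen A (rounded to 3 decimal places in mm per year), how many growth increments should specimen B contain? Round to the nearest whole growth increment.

100 growth increments

Specimen A: correcting the raw count gives 290 − 15 + 3 = 278 true growth increments.
Specimen A: 278 growth increments at 2 per year is 278 / 2 = 139 years.
A: Mean rate = 43.7 mm / 139 years ≈ 0.314 mm per year.
For B, 15.7 / 0.314 = 50.00 years; at 2 growth increments per year that is 50.00 × 2 ≈ 100 growth increments.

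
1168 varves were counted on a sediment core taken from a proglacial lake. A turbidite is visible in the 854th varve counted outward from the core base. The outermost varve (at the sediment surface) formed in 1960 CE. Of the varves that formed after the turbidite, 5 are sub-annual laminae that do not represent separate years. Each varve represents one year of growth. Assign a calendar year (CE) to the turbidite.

1651 CE

Between varve 854 and the sediment surface there are 1168 − 854 = 314 varves.
314 − 5 false = 309 true varves after the turbidite.
1960 − 309 = 1651 CE.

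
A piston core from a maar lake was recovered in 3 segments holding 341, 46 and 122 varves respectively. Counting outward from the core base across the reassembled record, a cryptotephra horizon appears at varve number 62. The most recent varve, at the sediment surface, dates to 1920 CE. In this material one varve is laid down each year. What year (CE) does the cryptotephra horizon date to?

Total varves = 341 + 46 + 122 = 509.
The cryptotephra horizon sits at varve 62 from the core base, so 509 − 62 = 447 varves formed after it.
The varve at the sediment surface is 1920 CE, so the cryptotephra horizon dates to 1920 − 447 = 1473 CE.

1473 CE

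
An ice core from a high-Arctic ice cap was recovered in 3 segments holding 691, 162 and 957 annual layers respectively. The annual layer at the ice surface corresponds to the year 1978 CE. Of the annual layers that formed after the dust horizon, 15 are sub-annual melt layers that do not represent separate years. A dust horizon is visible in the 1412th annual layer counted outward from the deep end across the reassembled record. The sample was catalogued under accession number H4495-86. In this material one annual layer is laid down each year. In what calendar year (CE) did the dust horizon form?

1595 CE

Total annual layers = 691 + 162 + 957 = 1810.
1810 − 1412 = 398 annual layers lie beyond the dust horizon toward the ice surface.
Excluding 15 false annual layers: 398 − 15 = 383.
1978 − 383 = 1595 CE.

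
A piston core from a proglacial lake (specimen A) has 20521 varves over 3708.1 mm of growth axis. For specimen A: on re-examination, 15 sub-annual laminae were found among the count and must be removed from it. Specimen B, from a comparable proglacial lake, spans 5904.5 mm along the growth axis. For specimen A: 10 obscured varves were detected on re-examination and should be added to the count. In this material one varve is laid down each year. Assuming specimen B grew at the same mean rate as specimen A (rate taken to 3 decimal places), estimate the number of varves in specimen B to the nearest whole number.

Specimen A: after corrections the count is 20521 − 15 + 10 = 20516 varves.
A: Extension rate ≈ 3708.1 / 20516 = 0.181 mm per year.
Specimen B: 5904.5 mm / 0.181 mm per year = 32621.55 years ≈ 32622 varves.

32622 varves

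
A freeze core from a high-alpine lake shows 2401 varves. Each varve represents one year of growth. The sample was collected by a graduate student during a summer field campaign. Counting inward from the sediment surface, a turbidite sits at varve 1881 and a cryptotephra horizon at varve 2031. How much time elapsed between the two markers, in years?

150 years

Separation: 2031 − 1881 = 150 varves.
One varve per year makes the interval 150 years.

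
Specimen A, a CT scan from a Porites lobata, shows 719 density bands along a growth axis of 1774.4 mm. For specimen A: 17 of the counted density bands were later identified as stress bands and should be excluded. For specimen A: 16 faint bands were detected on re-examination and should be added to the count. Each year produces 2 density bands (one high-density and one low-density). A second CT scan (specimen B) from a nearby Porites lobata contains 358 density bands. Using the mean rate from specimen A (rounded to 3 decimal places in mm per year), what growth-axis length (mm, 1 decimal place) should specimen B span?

884.8 mm

Specimen A: correcting the raw count gives 719 − 17 + 16 = 718 true density bands.
Specimen A: with 2 density bands per year, 718 / 2 = 359 years.
A: Extension rate ≈ 1774.4 / 359 = 4.943 mm per year.
Specimen B: 358 density bands at 2 per year is 358 / 2 = 179 years. B's length ≈ 4.943 × 179 = 884.8 mm.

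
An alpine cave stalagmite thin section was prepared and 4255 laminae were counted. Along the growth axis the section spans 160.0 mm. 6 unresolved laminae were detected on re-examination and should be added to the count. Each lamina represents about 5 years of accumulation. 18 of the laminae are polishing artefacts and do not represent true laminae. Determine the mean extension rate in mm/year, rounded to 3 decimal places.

0.008 mm/year

Correcting the raw count gives 4255 − 18 + 6 = 4243 true laminae.
Multiplying by 5 years per lamina: 4243 × 5 = 21215 years.
Mean rate = 160.0 mm / 21215 years ≈ 0.008 mm/year.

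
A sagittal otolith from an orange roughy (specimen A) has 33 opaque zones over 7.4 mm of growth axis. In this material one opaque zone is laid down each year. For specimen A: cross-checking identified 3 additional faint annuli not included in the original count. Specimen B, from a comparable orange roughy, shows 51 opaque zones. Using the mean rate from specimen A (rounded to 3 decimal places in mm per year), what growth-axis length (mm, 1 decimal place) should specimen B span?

10.5 mm

Specimen A: correcting the raw count gives 33 + 3 = 36 true opaque zones.
A: Mean rate = 7.4 mm / 36 years ≈ 0.206 mm per year.
Length of B = 0.206 × 51 = 10.5 mm.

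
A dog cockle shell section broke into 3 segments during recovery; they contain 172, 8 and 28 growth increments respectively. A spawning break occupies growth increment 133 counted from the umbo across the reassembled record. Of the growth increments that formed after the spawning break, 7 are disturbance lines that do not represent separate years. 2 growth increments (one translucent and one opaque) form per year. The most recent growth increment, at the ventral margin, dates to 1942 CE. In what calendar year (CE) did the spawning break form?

Total growth increments = 172 + 8 + 28 = 208.
The spawning break sits at growth increment 133 from the umbo, so 208 − 133 = 75 growth increments formed after it.
Excluding 7 false growth increments: 75 − 7 = 68.
With 2 growth increments per year, 68 / 2 = 34 years.
The growth increment at the ventral margin is 1942 CE, so the spawning break dates to 1942 − 34 = 1908 CE.

1908 CE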